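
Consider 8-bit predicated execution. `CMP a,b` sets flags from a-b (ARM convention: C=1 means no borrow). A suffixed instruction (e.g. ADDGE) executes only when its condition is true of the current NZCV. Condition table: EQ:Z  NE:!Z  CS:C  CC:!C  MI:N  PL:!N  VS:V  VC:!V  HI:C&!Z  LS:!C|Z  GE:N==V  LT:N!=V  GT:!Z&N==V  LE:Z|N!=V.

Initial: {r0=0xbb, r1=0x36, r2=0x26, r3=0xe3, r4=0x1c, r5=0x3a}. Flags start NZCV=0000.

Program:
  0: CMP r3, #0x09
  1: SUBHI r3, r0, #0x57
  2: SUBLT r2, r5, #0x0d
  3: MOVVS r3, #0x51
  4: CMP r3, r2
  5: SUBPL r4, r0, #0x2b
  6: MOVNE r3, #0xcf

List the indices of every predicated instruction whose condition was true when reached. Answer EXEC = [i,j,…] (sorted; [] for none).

[0] flags=1010 → (cmp)
[1] flags=1010 HI?T → r3=0x64
[2] flags=1010 LT?T → r2=0x2d
[3] flags=1010 VS?F → skip
[4] flags=0010 → (cmp)
[5] flags=0010 PL?T → r4=0x90
[6] flags=0010 NE?T → r3=0xcf

EXEC = [1,2,5,6]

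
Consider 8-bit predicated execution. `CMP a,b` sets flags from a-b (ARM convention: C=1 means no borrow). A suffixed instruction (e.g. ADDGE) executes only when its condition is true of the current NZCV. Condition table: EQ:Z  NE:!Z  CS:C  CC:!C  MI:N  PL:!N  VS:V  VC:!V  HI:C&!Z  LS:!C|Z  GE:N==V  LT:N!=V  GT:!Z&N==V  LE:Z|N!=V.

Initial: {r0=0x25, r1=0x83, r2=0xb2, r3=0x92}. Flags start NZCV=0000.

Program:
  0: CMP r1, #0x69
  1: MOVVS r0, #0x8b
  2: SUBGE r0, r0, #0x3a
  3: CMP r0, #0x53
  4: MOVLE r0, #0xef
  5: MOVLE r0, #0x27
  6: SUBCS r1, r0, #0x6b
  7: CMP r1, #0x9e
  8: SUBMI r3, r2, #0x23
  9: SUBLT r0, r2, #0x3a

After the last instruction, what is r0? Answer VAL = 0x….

0: ✓ CMP  NZCV=0011
1: ✓ MOVVS  r0←0x8b
2: · SUBGE
3: ✓ CMP  NZCV=0011
4: ✓ MOVLE  r0←0xef
5: ✓ MOVLE  r0←0x27
6: ✓ SUBCS  r1←0xbc
7: ✓ CMP  NZCV=0010
8: · SUBMI
9: · SUBLT

VAL = 0x27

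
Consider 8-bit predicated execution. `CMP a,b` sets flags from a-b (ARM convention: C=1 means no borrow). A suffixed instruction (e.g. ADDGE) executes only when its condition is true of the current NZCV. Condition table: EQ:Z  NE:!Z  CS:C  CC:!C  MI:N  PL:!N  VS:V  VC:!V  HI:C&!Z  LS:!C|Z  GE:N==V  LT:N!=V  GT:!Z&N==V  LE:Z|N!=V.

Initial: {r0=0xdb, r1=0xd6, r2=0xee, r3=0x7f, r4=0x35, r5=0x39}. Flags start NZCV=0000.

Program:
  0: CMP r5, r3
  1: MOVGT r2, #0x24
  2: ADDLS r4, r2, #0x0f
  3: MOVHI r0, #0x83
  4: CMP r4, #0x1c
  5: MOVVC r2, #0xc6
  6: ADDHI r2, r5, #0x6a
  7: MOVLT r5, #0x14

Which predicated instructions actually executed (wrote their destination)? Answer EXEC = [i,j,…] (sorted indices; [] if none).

[0] flags=1000 → (cmp)
[1] flags=1000 GT?F → skip
[2] flags=1000 LS?T → r4=0xfd
[3] flags=1000 HI?F → skip
[4] flags=1010 → (cmp)
[5] flags=1010 VC?T → r2=0xc6
[6] flags=1010 HI?T → r2=0xa3
[7] flags=1010 LT?T → r5=0x14

EXEC = [2,5,6,7]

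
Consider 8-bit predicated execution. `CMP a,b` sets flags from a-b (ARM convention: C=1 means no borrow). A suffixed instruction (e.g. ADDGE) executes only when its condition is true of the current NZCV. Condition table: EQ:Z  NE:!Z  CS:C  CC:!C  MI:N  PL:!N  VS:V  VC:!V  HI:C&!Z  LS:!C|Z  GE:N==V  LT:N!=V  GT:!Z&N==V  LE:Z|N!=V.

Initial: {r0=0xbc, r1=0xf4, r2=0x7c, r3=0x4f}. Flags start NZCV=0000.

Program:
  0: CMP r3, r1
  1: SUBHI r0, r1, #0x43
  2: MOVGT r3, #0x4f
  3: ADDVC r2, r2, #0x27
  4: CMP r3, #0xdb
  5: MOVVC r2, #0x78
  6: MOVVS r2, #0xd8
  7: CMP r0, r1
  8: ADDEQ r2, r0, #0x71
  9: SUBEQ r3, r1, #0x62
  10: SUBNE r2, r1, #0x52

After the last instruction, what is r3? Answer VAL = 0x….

[0] flags=0000 → (cmp)
[1] flags=0000 HI?F → skip
[2] flags=0000 GT?T → r3=0x4f
[3] flags=0000 VC?T → r2=0xa3
[4] flags=0000 → (cmp)
[5] flags=0000 VC?T → r2=0x78
[6] flags=0000 VS?F → skip
[7] flags=1000 → (cmp)
[8] flags=1000 EQ?F → skip
[9] flags=1000 EQ?F → skip
[10] flags=1000 NE?T → r2=0xa2

VAL = 0x4f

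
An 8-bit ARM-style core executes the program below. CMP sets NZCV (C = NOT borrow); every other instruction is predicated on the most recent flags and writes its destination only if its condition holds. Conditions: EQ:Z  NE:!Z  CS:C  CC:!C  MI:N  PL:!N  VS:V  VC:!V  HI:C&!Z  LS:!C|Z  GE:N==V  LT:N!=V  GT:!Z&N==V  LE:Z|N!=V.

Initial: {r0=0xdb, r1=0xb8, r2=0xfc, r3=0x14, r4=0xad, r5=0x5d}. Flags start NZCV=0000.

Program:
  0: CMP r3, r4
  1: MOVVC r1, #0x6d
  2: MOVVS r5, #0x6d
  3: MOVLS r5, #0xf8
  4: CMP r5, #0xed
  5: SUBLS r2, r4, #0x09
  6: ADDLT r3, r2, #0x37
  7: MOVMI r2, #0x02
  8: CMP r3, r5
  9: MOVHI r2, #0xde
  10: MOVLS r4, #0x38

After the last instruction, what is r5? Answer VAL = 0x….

[0] flags=0000 → (cmp)
[1] flags=0000 VC?T → r1=0x6d
[2] flags=0000 VS?F → skip
[3] flags=0000 LS?T → r5=0xf8
[4] flags=0010 → (cmp)
[5] flags=0010 LS?F → skip
[6] flags=0010 LT?F → skip
[7] flags=0010 MI?F → skip
[8] flags=0000 → (cmp)
[9] flags=0000 HI?F → skip
[10] flags=0000 LS?T → r4=0x38

VAL = 0xf8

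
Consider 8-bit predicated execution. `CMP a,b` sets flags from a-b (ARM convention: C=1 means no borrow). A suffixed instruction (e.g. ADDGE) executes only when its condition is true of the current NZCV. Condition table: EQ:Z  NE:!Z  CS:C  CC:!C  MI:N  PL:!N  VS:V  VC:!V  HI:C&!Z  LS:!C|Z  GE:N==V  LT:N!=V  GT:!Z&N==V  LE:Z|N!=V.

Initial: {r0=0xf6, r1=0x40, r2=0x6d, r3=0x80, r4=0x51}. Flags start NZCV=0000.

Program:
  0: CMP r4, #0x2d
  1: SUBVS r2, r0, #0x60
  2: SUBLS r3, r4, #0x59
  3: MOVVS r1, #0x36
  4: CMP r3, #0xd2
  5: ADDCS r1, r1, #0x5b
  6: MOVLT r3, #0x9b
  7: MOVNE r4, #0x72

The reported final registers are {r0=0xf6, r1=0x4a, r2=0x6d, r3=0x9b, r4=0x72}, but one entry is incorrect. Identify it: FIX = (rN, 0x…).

FIX = (r1, 0x40)

[0] flags=0010 → (cmp)
[1] flags=0010 VS?F → skip
[2] flags=0010 LS?F → skip
[3] flags=0010 VS?F → skip
[4] flags=1000 → (cmp)
[5] flags=1000 CS?F → skip
[6] flags=1000 LT?T → r3=0x9b
[7] flags=1000 NE?T → r4=0x72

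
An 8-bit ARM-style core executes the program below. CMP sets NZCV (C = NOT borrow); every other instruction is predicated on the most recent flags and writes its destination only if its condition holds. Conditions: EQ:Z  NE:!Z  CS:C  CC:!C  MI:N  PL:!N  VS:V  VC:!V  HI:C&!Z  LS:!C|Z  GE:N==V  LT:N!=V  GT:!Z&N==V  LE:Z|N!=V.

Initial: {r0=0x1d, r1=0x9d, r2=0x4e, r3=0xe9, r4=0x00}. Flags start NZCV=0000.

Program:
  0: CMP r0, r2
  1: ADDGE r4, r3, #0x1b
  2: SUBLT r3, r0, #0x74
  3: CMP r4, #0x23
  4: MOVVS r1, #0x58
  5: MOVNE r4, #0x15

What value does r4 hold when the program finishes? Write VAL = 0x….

0: ✓ CMP  NZCV=1000
1: · ADDGE
2: ✓ SUBLT  r3←0xa9
3: ✓ CMP  NZCV=1000
4: · MOVVS
5: ✓ MOVNE  r4←0x15

VAL = 0x15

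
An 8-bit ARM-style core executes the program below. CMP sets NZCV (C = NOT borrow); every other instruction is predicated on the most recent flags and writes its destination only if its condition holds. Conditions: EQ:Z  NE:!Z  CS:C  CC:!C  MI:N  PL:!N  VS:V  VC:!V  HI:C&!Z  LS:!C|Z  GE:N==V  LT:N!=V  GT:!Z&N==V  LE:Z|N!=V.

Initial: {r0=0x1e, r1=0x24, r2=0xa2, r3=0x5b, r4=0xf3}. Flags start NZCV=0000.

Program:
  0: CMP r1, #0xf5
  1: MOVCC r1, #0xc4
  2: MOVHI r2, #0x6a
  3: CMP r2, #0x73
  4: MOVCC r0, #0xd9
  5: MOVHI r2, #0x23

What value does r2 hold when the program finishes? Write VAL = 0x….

0: ✓ CMP  NZCV=0000
1: ✓ MOVCC  r1←0xc4
2: · MOVHI
3: ✓ CMP  NZCV=0011
4: · MOVCC
5: ✓ MOVHI  r2←0x23

VAL = 0x23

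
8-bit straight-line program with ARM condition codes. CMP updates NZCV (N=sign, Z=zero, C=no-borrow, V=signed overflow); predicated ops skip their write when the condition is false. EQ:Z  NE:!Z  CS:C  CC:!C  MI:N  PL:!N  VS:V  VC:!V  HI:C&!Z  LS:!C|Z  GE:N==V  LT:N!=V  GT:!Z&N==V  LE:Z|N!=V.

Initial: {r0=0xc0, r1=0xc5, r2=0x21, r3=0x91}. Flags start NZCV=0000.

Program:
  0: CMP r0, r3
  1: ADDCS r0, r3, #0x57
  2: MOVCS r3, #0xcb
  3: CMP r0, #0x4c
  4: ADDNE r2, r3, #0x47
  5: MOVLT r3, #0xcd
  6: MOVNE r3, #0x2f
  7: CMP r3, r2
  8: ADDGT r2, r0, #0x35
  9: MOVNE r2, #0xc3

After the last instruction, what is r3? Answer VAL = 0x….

0: ✓ CMP  NZCV=0010
1: ✓ ADDCS  r0←0xe8
2: ✓ MOVCS  r3←0xcb
3: ✓ CMP  NZCV=1010
4: ✓ ADDNE  r2←0x12
5: ✓ MOVLT  r3←0xcd
6: ✓ MOVNE  r3←0x2f
7: ✓ CMP  NZCV=0010
8: ✓ ADDGT  r2←0x1d
9: ✓ MOVNE  r2←0xc3

VAL = 0x2f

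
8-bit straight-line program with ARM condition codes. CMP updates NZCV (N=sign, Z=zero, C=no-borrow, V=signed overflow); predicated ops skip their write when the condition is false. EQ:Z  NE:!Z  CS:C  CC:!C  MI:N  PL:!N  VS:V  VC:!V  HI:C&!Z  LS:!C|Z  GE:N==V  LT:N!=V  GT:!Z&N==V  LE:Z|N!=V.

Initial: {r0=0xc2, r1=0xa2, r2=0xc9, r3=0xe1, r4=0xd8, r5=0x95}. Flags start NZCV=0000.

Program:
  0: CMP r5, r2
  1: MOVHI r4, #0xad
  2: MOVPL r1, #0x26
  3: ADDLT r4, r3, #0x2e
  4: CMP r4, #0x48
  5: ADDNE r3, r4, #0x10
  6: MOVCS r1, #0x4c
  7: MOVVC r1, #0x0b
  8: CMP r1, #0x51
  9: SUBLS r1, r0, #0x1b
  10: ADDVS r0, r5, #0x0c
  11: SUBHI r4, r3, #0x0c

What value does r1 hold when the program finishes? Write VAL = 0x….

VAL = 0xa7

0: ✓ CMP  NZCV=1000
1: · MOVHI
2: · MOVPL
3: ✓ ADDLT  r4←0x0f
4: ✓ CMP  NZCV=1000
5: ✓ ADDNE  r3←0x1f
6: · MOVCS
7: ✓ MOVVC  r1←0x0b
8: ✓ CMP  NZCV=1000
9: ✓ SUBLS  r1←0xa7
10: · ADDVS
11: · SUBHI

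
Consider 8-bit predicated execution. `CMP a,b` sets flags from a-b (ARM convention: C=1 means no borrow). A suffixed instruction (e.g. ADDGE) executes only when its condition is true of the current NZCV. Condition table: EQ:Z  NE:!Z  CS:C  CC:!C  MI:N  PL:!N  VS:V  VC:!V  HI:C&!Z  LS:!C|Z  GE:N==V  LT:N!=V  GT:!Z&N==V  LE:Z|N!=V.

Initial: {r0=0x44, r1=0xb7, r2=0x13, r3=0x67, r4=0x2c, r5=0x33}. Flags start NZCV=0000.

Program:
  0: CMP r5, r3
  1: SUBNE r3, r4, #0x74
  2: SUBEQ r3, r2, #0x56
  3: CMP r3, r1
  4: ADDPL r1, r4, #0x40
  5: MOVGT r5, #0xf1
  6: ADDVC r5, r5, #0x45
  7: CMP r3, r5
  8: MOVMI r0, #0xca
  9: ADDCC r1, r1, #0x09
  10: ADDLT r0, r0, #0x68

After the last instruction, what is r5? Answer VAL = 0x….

VAL = 0x36

[0] flags=1000 → (cmp)
[1] flags=1000 NE?T → r3=0xb8
[2] flags=1000 EQ?F → skip
[3] flags=0010 → (cmp)
[4] flags=0010 PL?T → r1=0x6c
[5] flags=0010 GT?T → r5=0xf1
[6] flags=0010 VC?T → r5=0x36
[7] flags=1010 → (cmp)
[8] flags=1010 MI?T → r0=0xca
[9] flags=1010 CC?F → skip
[10] flags=1010 LT?T → r0=0x32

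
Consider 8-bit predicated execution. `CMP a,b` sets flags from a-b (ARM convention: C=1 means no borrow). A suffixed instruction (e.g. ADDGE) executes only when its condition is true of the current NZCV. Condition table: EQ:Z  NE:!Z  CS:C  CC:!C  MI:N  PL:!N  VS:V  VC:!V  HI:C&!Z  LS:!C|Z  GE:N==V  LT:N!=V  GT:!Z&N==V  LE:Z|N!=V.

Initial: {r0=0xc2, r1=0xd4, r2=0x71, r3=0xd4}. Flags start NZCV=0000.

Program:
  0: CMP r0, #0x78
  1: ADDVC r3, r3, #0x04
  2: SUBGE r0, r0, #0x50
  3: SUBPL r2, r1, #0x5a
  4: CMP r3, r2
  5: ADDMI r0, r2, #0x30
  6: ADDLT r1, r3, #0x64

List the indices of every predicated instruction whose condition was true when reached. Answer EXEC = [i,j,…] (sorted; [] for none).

0: ✓ CMP  NZCV=0011
1: · ADDVC
2: · SUBGE
3: ✓ SUBPL  r2←0x7a
4: ✓ CMP  NZCV=0011
5: · ADDMI
6: ✓ ADDLT  r1←0x38

EXEC = [3,6]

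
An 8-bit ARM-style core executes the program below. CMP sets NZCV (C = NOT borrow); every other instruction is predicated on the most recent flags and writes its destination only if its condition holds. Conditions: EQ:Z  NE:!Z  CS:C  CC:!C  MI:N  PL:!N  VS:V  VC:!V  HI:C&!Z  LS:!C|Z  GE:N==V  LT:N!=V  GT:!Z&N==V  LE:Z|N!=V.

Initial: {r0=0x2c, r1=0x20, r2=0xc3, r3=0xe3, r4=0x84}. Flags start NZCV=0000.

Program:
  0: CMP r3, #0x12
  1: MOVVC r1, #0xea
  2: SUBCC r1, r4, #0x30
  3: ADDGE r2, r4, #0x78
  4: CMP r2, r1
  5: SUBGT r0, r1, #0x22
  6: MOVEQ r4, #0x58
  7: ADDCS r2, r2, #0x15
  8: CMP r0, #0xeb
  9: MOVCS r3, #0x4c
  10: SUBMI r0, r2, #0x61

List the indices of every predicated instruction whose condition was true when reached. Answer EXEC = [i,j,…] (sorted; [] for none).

EXEC = [1]

0: ✓ CMP  NZCV=1010
1: ✓ MOVVC  r1←0xea
2: · SUBCC
3: · ADDGE
4: ✓ CMP  NZCV=1000
5: · SUBGT
6: · MOVEQ
7: · ADDCS
8: ✓ CMP  NZCV=0000
9: · MOVCS
10: · SUBMI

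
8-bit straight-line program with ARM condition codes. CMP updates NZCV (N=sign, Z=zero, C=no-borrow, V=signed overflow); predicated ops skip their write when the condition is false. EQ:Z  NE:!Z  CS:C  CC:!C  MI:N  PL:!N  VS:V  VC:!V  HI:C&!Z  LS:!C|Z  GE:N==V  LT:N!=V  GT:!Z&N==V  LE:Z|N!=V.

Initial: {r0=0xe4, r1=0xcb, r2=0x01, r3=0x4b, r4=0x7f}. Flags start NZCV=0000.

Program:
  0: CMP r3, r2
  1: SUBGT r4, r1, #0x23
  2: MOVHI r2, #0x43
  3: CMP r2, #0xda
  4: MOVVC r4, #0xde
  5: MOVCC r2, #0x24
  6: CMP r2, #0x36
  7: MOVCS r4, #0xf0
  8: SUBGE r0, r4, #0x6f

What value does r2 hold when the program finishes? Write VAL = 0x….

0: ✓ CMP  NZCV=0010
1: ✓ SUBGT  r4←0xa8
2: ✓ MOVHI  r2←0x43
3: ✓ CMP  NZCV=0000
4: ✓ MOVVC  r4←0xde
5: ✓ MOVCC  r2←0x24
6: ✓ CMP  NZCV=1000
7: · MOVCS
8: · SUBGE

VAL = 0x24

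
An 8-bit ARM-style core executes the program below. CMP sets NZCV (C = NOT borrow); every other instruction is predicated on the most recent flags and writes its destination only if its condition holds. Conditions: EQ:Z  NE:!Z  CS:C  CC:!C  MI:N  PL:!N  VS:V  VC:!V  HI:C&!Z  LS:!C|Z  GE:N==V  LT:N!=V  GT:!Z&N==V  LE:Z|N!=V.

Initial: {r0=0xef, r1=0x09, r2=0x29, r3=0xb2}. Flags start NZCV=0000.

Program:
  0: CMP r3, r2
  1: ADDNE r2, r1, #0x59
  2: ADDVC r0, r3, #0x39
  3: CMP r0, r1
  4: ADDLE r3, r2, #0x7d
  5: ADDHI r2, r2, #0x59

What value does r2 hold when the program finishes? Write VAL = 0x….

0: ✓ CMP  NZCV=1010
1: ✓ ADDNE  r2←0x62
2: ✓ ADDVC  r0←0xeb
3: ✓ CMP  NZCV=1010
4: ✓ ADDLE  r3←0xdf
5: ✓ ADDHI  r2←0xbb

VAL = 0xbb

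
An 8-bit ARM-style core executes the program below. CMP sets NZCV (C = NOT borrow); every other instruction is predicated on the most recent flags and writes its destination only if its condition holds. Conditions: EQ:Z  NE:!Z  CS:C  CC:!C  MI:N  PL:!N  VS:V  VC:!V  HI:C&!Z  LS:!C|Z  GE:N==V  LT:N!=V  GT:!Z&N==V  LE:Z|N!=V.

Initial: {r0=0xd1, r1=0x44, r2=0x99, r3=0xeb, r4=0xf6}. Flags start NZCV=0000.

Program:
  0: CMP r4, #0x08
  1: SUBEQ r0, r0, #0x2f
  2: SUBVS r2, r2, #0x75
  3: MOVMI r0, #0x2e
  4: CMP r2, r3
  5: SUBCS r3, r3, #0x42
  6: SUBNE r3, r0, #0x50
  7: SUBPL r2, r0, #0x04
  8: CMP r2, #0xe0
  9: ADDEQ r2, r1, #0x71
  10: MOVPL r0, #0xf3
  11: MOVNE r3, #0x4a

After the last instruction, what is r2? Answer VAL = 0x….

0: ✓ CMP  NZCV=1010
1: · SUBEQ
2: · SUBVS
3: ✓ MOVMI  r0←0x2e
4: ✓ CMP  NZCV=1000
5: · SUBCS
6: ✓ SUBNE  r3←0xde
7: · SUBPL
8: ✓ CMP  NZCV=1000
9: · ADDEQ
10: · MOVPL
11: ✓ MOVNE  r3←0x4a

VAL = 0x99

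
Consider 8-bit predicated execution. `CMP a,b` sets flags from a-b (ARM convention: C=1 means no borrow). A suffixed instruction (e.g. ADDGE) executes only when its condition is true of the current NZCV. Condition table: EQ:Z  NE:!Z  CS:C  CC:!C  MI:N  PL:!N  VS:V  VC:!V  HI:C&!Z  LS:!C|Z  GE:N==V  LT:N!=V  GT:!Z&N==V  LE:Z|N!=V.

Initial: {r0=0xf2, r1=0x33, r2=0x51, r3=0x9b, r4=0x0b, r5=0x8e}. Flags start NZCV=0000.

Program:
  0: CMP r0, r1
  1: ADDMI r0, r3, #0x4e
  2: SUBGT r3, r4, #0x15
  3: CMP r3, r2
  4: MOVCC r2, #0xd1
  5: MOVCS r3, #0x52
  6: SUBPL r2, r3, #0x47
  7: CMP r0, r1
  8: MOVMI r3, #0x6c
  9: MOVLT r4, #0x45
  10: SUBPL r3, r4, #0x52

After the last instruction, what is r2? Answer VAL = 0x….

0: ✓ CMP  NZCV=1010
1: ✓ ADDMI  r0←0xe9
2: · SUBGT
3: ✓ CMP  NZCV=0011
4: · MOVCC
5: ✓ MOVCS  r3←0x52
6: ✓ SUBPL  r2←0x0b
7: ✓ CMP  NZCV=1010
8: ✓ MOVMI  r3←0x6c
9: ✓ MOVLT  r4←0x45
10: · SUBPL

VAL = 0x0b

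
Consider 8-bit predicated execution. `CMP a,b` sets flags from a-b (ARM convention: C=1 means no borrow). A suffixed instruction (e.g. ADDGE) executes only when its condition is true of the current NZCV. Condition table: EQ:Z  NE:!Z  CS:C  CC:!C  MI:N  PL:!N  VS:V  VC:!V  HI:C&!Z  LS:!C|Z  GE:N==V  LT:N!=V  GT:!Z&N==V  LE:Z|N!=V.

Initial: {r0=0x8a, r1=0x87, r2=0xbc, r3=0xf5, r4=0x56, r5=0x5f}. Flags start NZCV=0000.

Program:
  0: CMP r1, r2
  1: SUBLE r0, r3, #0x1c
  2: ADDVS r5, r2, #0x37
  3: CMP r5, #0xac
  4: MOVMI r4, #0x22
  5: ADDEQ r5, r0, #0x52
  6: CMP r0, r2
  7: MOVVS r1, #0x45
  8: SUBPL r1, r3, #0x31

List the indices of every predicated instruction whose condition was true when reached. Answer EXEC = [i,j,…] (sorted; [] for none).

[0] flags=1000 → (cmp)
[1] flags=1000 LE?T → r0=0xd9
[2] flags=1000 VS?F → skip
[3] flags=1001 → (cmp)
[4] flags=1001 MI?T → r4=0x22
[5] flags=1001 EQ?F → skip
[6] flags=0010 → (cmp)
[7] flags=0010 VS?F → skip
[8] flags=0010 PL?T → r1=0xc4

EXEC = [1,4,8]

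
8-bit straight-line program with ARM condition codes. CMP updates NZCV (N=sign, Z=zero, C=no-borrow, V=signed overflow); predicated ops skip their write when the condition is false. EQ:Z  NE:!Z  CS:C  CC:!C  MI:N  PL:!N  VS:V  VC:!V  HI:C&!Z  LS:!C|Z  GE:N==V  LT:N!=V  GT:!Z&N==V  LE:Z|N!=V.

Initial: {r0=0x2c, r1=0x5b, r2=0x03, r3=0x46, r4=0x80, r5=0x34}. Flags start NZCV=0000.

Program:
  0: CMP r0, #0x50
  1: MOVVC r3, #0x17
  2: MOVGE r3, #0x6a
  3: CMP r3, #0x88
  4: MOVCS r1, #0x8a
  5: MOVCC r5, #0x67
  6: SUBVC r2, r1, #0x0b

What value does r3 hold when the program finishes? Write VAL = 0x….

VAL = 0x17

0: ✓ CMP  NZCV=1000
1: ✓ MOVVC  r3←0x17
2: · MOVGE
3: ✓ CMP  NZCV=1001
4: · MOVCS
5: ✓ MOVCC  r5←0x67
6: · SUBVC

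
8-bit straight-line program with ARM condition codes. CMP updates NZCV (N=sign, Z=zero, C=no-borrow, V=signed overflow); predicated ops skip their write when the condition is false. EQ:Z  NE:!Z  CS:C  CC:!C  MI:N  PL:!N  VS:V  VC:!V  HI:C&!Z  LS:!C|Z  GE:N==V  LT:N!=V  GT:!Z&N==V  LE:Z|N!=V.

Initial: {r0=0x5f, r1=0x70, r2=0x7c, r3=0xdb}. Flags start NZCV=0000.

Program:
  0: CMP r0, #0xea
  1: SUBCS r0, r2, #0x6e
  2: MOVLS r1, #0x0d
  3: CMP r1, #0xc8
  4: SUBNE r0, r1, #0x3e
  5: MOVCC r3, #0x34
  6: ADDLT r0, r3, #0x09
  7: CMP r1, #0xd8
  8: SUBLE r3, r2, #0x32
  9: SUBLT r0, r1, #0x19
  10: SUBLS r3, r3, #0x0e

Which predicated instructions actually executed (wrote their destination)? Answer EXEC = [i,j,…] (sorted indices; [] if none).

EXEC = [2,4,5,10]

0: ✓ CMP  NZCV=0000
1: · SUBCS
2: ✓ MOVLS  r1←0x0d
3: ✓ CMP  NZCV=0000
4: ✓ SUBNE  r0←0xcf
5: ✓ MOVCC  r3←0x34
6: · ADDLT
7: ✓ CMP  NZCV=0000
8: · SUBLE
9: · SUBLT
10: ✓ SUBLS  r3←0x26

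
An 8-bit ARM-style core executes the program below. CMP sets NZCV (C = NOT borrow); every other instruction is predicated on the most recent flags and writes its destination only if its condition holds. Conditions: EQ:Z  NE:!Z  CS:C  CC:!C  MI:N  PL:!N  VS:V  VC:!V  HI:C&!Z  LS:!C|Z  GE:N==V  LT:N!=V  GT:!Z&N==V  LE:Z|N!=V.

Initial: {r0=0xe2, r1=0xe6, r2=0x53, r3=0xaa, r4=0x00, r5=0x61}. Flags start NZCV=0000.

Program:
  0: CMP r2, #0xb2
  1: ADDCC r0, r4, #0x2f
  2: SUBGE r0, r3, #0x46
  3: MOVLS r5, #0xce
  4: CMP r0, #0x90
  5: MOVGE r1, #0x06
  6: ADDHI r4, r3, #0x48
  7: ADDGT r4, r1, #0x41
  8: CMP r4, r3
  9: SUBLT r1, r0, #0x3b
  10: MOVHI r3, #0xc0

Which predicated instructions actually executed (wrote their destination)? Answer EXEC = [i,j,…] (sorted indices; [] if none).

[0] flags=1001 → (cmp)
[1] flags=1001 CC?T → r0=0x2f
[2] flags=1001 GE?T → r0=0x64
[3] flags=1001 LS?T → r5=0xce
[4] flags=1001 → (cmp)
[5] flags=1001 GE?T → r1=0x06
[6] flags=1001 HI?F → skip
[7] flags=1001 GT?T → r4=0x47
[8] flags=1001 → (cmp)
[9] flags=1001 LT?F → skip
[10] flags=1001 HI?F → skip

EXEC = [1,2,3,5,7]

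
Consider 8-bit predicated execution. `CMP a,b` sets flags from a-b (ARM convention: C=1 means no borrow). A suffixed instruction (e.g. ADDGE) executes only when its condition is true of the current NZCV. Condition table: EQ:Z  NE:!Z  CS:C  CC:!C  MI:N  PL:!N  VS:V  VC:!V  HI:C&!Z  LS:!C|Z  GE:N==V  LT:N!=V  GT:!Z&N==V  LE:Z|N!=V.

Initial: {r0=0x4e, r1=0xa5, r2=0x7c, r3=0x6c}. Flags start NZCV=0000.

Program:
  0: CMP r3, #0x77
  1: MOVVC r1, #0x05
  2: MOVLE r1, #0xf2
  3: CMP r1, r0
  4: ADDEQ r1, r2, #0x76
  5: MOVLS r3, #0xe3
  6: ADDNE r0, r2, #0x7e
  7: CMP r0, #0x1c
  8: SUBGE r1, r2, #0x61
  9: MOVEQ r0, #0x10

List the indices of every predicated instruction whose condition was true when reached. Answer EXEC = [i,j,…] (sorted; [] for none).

[0] flags=1000 → (cmp)
[1] flags=1000 VC?T → r1=0x05
[2] flags=1000 LE?T → r1=0xf2
[3] flags=1010 → (cmp)
[4] flags=1010 EQ?F → skip
[5] flags=1010 LS?F → skip
[6] flags=1010 NE?T → r0=0xfa
[7] flags=1010 → (cmp)
[8] flags=1010 GE?F → skip
[9] flags=1010 EQ?F → skip

EXEC = [1,2,6]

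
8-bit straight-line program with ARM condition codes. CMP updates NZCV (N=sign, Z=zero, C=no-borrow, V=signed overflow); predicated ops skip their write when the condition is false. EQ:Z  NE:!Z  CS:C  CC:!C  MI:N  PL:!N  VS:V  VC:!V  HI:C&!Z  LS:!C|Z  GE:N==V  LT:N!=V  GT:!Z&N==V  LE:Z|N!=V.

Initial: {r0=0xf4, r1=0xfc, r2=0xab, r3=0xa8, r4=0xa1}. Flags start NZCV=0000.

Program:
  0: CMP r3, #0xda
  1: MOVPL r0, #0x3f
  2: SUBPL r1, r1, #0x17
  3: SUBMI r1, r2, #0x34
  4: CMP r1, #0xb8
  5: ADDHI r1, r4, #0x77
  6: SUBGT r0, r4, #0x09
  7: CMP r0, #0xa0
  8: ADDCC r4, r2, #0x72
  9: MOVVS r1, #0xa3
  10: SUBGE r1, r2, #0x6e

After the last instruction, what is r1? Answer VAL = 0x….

VAL = 0x77

[0] flags=1000 → (cmp)
[1] flags=1000 PL?F → skip
[2] flags=1000 PL?F → skip
[3] flags=1000 MI?T → r1=0x77
[4] flags=1001 → (cmp)
[5] flags=1001 HI?F → skip
[6] flags=1001 GT?T → r0=0x98
[7] flags=1000 → (cmp)
[8] flags=1000 CC?T → r4=0x1d
[9] flags=1000 VS?F → skip
[10] flags=1000 GE?F → skip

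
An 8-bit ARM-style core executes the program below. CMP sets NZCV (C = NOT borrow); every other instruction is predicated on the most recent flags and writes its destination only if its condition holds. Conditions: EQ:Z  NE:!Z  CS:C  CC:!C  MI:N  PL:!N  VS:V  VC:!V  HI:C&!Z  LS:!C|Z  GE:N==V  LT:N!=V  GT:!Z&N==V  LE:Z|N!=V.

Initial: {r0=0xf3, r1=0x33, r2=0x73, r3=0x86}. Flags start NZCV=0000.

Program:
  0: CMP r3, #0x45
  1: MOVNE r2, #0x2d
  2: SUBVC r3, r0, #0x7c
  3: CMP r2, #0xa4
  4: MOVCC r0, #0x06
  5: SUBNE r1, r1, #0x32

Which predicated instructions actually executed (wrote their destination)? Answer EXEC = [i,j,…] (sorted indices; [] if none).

[0] flags=0011 → (cmp)
[1] flags=0011 NE?T → r2=0x2d
[2] flags=0011 VC?F → skip
[3] flags=1001 → (cmp)
[4] flags=1001 CC?T → r0=0x06
[5] flags=1001 NE?T → r1=0x01

EXEC = [1,4,5]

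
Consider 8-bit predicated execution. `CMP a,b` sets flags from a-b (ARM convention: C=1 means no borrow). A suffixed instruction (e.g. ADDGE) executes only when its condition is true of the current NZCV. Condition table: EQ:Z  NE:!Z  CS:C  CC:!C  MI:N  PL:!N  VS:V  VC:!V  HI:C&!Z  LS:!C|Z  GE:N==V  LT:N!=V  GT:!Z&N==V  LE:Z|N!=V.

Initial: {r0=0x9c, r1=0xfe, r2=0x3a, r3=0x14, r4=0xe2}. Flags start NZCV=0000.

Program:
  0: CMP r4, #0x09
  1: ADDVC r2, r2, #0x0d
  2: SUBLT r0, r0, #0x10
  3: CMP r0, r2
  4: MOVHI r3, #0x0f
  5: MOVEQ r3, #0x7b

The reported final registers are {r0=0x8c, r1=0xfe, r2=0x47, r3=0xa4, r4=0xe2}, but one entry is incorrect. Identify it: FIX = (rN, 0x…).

[0] flags=1010 → (cmp)
[1] flags=1010 VC?T → r2=0x47
[2] flags=1010 LT?T → r0=0x8c
[3] flags=0011 → (cmp)
[4] flags=0011 HI?T → r3=0x0f
[5] flags=0011 EQ?F → skip

FIX = (r3, 0x0f)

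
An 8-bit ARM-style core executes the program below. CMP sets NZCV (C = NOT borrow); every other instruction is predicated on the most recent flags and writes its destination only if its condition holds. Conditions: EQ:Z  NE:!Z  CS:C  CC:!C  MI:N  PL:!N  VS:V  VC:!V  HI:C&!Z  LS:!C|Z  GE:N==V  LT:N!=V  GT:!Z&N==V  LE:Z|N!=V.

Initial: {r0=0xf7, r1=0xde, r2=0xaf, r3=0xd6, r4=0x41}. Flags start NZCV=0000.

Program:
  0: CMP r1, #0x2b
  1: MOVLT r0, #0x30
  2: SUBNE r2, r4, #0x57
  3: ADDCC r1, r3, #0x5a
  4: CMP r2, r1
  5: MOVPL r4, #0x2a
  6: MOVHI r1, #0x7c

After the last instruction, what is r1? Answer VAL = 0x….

0: ✓ CMP  NZCV=1010
1: ✓ MOVLT  r0←0x30
2: ✓ SUBNE  r2←0xea
3: · ADDCC
4: ✓ CMP  NZCV=0010
5: ✓ MOVPL  r4←0x2a
6: ✓ MOVHI  r1←0x7c

VAL = 0x7c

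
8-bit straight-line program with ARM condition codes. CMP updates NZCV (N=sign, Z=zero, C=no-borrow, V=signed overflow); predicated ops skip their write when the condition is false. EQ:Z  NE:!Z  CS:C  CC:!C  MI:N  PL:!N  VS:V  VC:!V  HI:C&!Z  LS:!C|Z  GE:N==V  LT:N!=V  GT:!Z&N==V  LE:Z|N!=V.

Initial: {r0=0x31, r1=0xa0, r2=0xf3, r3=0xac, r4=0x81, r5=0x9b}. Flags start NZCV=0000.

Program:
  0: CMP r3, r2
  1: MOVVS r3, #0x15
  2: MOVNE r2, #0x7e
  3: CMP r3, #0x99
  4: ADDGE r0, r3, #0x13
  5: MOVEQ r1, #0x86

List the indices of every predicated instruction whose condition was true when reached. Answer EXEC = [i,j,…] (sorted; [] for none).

EXEC = [2,4]

0: ✓ CMP  NZCV=1000
1: · MOVVS
2: ✓ MOVNE  r2←0x7e
3: ✓ CMP  NZCV=0010
4: ✓ ADDGE  r0←0xbf
5: · MOVEQ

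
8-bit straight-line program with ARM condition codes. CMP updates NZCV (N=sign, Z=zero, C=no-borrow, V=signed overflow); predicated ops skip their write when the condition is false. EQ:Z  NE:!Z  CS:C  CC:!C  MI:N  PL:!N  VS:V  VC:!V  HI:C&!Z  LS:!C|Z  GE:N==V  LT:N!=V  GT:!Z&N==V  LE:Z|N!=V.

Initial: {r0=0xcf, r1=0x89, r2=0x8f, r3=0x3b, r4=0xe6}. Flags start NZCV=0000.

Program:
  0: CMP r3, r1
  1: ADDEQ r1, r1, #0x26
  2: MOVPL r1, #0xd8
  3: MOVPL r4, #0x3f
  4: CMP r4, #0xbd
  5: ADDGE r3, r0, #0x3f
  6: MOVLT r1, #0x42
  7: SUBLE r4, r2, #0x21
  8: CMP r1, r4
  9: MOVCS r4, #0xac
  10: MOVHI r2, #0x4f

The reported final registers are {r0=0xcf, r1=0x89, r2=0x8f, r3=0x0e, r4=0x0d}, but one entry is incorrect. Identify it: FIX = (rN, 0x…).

FIX = (r4, 0xe6)

0: ✓ CMP  NZCV=1001
1: · ADDEQ
2: · MOVPL
3: · MOVPL
4: ✓ CMP  NZCV=0010
5: ✓ ADDGE  r3←0x0e
6: · MOVLT
7: · SUBLE
8: ✓ CMP  NZCV=1000
9: · MOVCS
10: · MOVHI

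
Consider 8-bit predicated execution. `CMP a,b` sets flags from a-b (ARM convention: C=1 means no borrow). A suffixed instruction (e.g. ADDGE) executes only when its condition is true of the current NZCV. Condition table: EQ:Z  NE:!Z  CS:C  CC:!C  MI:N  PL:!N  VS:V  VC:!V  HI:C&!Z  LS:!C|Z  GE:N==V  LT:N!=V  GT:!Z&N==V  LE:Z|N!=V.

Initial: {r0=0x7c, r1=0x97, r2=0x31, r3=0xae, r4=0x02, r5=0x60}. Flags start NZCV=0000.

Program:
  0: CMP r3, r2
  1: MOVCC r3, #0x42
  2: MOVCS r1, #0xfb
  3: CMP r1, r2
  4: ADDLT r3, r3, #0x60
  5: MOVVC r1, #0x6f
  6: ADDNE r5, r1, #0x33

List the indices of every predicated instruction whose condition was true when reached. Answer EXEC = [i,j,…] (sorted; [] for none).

0: ✓ CMP  NZCV=0011
1: · MOVCC
2: ✓ MOVCS  r1←0xfb
3: ✓ CMP  NZCV=1010
4: ✓ ADDLT  r3←0x0e
5: ✓ MOVVC  r1←0x6f
6: ✓ ADDNE  r5←0xa2

EXEC = [2,4,5,6]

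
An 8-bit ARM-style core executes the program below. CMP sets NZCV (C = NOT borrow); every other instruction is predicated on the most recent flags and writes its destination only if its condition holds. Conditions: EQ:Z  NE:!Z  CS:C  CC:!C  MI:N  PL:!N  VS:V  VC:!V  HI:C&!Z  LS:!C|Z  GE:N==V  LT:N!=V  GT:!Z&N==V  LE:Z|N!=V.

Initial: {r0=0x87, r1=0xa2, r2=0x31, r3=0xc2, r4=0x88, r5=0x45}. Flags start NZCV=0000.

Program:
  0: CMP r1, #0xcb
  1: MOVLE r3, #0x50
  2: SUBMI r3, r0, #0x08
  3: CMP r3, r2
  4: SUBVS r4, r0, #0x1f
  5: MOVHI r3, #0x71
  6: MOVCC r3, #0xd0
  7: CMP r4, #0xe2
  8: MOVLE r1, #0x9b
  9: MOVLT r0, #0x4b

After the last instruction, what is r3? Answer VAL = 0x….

0: ✓ CMP  NZCV=1000
1: ✓ MOVLE  r3←0x50
2: ✓ SUBMI  r3←0x7f
3: ✓ CMP  NZCV=0010
4: · SUBVS
5: ✓ MOVHI  r3←0x71
6: · MOVCC
7: ✓ CMP  NZCV=1000
8: ✓ MOVLE  r1←0x9b
9: ✓ MOVLT  r0←0x4b

VAL = 0x71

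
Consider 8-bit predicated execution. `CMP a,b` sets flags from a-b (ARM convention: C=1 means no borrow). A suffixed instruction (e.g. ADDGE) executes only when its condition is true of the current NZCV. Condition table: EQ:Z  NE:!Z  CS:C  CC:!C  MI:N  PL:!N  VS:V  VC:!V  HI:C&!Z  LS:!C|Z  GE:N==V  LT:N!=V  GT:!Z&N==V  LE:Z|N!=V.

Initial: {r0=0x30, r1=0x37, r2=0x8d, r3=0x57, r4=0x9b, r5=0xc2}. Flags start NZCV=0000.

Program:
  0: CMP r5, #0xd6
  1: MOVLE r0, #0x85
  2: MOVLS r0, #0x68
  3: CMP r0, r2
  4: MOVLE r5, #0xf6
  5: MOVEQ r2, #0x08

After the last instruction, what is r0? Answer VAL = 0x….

VAL = 0x68

0: ✓ CMP  NZCV=1000
1: ✓ MOVLE  r0←0x85
2: ✓ MOVLS  r0←0x68
3: ✓ CMP  NZCV=1001
4: · MOVLE
5: · MOVEQ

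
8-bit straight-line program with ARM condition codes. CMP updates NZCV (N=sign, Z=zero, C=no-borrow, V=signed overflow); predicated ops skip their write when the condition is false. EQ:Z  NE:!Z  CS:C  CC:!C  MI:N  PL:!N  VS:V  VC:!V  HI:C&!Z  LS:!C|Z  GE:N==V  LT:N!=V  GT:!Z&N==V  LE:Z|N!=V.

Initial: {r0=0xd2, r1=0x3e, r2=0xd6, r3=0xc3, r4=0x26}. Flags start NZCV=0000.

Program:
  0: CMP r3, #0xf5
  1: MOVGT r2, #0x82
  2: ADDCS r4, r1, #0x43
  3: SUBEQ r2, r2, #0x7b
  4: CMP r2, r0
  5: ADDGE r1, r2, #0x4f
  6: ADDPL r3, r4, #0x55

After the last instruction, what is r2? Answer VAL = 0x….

VAL = 0xd6

0: ✓ CMP  NZCV=1000
1: · MOVGT
2: · ADDCS
3: · SUBEQ
4: ✓ CMP  NZCV=0010
5: ✓ ADDGE  r1←0x25
6: ✓ ADDPL  r3←0x7b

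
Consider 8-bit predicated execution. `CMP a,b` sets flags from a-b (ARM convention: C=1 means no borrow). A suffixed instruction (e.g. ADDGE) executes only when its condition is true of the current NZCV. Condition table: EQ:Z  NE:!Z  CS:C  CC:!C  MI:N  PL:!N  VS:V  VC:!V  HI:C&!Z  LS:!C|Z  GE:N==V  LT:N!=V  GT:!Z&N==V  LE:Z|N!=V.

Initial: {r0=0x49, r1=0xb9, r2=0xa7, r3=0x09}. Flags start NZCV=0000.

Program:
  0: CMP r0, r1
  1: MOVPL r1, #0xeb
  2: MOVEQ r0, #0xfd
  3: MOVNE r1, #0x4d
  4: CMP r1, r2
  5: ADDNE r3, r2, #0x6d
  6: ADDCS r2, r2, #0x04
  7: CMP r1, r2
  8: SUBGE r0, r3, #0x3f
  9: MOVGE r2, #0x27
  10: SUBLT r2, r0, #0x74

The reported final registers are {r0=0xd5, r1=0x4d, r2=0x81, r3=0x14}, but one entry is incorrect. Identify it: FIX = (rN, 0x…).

FIX = (r2, 0x27)

0: ✓ CMP  NZCV=1001
1: · MOVPL
2: · MOVEQ
3: ✓ MOVNE  r1←0x4d
4: ✓ CMP  NZCV=1001
5: ✓ ADDNE  r3←0x14
6: · ADDCS
7: ✓ CMP  NZCV=1001
8: ✓ SUBGE  r0←0xd5
9: ✓ MOVGE  r2←0x27
10: · SUBLT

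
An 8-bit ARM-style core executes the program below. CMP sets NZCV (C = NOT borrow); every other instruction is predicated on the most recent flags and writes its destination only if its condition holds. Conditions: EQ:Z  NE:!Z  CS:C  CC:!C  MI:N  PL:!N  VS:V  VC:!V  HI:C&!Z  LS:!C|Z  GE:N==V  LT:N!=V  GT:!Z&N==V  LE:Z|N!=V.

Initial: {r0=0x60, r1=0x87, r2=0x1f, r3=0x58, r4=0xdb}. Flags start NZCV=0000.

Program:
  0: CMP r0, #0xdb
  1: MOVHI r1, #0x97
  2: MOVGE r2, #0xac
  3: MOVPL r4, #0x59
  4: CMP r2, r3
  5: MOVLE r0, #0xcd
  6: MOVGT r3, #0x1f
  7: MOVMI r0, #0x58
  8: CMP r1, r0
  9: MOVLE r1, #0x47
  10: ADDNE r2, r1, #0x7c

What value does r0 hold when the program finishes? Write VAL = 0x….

0: ✓ CMP  NZCV=1001
1: · MOVHI
2: ✓ MOVGE  r2←0xac
3: · MOVPL
4: ✓ CMP  NZCV=0011
5: ✓ MOVLE  r0←0xcd
6: · MOVGT
7: · MOVMI
8: ✓ CMP  NZCV=1000
9: ✓ MOVLE  r1←0x47
10: ✓ ADDNE  r2←0xc3

VAL = 0xcd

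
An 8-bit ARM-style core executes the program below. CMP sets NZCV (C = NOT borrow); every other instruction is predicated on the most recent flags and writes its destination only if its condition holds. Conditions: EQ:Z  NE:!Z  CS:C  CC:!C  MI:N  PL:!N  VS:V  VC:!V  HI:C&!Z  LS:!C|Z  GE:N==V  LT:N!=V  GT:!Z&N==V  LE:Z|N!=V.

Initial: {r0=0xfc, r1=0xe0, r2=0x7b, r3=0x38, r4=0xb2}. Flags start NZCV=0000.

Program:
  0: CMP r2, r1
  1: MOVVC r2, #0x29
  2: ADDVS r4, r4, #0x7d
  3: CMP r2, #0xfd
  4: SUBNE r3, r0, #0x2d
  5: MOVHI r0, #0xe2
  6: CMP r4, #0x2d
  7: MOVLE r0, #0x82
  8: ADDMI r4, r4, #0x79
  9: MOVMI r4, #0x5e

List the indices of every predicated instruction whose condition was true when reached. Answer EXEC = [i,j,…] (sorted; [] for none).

0: ✓ CMP  NZCV=1001
1: · MOVVC
2: ✓ ADDVS  r4←0x2f
3: ✓ CMP  NZCV=0000
4: ✓ SUBNE  r3←0xcf
5: · MOVHI
6: ✓ CMP  NZCV=0010
7: · MOVLE
8: · ADDMI
9: · MOVMI

EXEC = [2,4]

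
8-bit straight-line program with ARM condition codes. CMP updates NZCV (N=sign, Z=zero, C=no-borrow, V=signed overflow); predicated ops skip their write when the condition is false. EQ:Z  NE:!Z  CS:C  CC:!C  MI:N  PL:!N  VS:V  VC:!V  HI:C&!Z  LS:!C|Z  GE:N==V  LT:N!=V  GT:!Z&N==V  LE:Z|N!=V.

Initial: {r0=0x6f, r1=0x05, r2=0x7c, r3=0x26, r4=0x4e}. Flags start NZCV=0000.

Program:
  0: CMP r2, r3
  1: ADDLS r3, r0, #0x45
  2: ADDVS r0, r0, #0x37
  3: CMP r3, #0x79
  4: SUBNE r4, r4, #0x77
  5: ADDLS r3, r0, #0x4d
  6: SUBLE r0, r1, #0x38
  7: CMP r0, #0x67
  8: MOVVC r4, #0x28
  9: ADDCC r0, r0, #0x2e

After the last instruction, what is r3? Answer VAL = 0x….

VAL = 0xbc

0: ✓ CMP  NZCV=0010
1: · ADDLS
2: · ADDVS
3: ✓ CMP  NZCV=1000
4: ✓ SUBNE  r4←0xd7
5: ✓ ADDLS  r3←0xbc
6: ✓ SUBLE  r0←0xcd
7: ✓ CMP  NZCV=0011
8: · MOVVC
9: · ADDCC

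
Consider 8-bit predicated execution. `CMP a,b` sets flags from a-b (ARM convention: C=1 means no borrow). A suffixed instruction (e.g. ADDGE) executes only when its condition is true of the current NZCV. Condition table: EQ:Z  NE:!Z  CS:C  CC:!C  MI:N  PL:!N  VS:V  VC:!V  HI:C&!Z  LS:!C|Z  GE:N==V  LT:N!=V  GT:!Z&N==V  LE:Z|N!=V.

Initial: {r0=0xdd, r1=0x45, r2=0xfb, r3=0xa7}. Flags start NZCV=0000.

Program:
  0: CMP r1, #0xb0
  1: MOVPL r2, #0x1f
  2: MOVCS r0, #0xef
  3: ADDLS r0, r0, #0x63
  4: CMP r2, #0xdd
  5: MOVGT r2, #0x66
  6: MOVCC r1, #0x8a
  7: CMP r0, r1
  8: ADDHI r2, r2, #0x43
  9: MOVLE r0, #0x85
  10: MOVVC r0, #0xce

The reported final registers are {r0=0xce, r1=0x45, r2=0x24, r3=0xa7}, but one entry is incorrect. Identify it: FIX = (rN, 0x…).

FIX = (r2, 0x66)

[0] flags=1001 → (cmp)
[1] flags=1001 PL?F → skip
[2] flags=1001 CS?F → skip
[3] flags=1001 LS?T → r0=0x40
[4] flags=0010 → (cmp)
[5] flags=0010 GT?T → r2=0x66
[6] flags=0010 CC?F → skip
[7] flags=1000 → (cmp)
[8] flags=1000 HI?F → skip
[9] flags=1000 LE?T → r0=0x85
[10] flags=1000 VC?T → r0=0xce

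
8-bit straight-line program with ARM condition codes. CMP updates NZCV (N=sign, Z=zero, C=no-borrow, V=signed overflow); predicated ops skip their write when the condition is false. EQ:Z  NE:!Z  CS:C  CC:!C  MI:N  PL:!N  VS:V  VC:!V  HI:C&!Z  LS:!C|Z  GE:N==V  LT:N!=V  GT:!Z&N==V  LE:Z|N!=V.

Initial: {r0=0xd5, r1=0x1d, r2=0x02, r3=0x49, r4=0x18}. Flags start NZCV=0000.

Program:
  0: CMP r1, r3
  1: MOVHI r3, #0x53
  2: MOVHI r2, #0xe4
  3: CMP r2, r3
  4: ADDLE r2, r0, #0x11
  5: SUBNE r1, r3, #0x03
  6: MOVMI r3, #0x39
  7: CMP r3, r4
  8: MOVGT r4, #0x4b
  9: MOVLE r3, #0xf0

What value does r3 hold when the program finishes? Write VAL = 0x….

VAL = 0x39

[0] flags=1000 → (cmp)
[1] flags=1000 HI?F → skip
[2] flags=1000 HI?F → skip
[3] flags=1000 → (cmp)
[4] flags=1000 LE?T → r2=0xe6
[5] flags=1000 NE?T → r1=0x46
[6] flags=1000 MI?T → r3=0x39
[7] flags=0010 → (cmp)
[8] flags=0010 GT?T → r4=0x4b
[9] flags=0010 LE?F → skip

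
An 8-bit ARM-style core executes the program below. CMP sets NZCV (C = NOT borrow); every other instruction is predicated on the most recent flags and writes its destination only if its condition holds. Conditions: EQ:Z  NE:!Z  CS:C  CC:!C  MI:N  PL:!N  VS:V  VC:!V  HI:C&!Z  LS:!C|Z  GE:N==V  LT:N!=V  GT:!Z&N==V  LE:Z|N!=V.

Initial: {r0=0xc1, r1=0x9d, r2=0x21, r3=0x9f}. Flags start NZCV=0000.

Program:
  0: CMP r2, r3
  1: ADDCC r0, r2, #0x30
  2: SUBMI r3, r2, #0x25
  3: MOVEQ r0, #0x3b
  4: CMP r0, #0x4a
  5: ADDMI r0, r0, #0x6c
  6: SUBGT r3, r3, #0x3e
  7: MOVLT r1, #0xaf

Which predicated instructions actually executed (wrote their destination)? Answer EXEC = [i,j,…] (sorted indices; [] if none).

EXEC = [1,2,6]

0: ✓ CMP  NZCV=1001
1: ✓ ADDCC  r0←0x51
2: ✓ SUBMI  r3←0xfc
3: · MOVEQ
4: ✓ CMP  NZCV=0010
5: · ADDMI
6: ✓ SUBGT  r3←0xbe
7: · MOVLT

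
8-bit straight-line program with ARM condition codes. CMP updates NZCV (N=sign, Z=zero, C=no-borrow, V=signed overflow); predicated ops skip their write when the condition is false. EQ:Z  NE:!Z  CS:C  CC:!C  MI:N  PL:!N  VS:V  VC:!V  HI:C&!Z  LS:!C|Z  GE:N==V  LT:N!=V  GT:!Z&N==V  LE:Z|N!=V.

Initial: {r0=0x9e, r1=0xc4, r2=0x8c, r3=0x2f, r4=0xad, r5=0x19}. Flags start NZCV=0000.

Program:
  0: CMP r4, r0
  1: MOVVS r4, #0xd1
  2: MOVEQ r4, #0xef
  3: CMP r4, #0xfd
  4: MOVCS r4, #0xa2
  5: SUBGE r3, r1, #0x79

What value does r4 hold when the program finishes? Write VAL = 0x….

VAL = 0xad

[0] flags=0010 → (cmp)
[1] flags=0010 VS?F → skip
[2] flags=0010 EQ?F → skip
[3] flags=1000 → (cmp)
[4] flags=1000 CS?F → skip
[5] flags=1000 GE?F → skip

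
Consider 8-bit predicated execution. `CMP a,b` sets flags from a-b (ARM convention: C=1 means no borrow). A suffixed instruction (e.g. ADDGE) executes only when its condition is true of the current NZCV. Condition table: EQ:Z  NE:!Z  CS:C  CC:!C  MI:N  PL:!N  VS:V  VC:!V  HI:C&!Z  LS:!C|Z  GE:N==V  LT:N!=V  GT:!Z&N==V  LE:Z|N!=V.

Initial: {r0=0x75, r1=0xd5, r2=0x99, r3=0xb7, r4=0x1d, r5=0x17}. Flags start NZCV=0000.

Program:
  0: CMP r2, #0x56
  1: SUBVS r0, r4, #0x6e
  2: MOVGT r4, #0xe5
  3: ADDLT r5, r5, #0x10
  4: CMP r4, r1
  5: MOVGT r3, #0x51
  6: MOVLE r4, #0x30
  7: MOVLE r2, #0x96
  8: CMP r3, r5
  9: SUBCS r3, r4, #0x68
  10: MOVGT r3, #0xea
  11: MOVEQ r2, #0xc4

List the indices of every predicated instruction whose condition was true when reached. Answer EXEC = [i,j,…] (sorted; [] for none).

EXEC = [1,3,5,9,10]

0: ✓ CMP  NZCV=0011
1: ✓ SUBVS  r0←0xaf
2: · MOVGT
3: ✓ ADDLT  r5←0x27
4: ✓ CMP  NZCV=0000
5: ✓ MOVGT  r3←0x51
6: · MOVLE
7: · MOVLE
8: ✓ CMP  NZCV=0010
9: ✓ SUBCS  r3←0xb5
10: ✓ MOVGT  r3←0xea
11: · MOVEQ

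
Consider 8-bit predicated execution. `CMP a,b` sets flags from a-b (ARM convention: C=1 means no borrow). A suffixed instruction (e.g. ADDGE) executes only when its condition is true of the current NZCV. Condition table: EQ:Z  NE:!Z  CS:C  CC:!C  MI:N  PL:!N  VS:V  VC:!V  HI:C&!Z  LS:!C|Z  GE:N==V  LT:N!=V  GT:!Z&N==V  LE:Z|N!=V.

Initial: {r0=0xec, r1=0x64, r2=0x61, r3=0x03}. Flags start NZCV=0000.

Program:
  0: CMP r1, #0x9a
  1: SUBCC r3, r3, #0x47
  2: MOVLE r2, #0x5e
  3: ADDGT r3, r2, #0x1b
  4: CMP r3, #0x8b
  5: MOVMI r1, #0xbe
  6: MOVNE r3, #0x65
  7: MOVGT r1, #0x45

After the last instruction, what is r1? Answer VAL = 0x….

VAL = 0x45

[0] flags=1001 → (cmp)
[1] flags=1001 CC?T → r3=0xbc
[2] flags=1001 LE?F → skip
[3] flags=1001 GT?T → r3=0x7c
[4] flags=1001 → (cmp)
[5] flags=1001 MI?T → r1=0xbe
[6] flags=1001 NE?T → r3=0x65
[7] flags=1001 GT?T → r1=0x45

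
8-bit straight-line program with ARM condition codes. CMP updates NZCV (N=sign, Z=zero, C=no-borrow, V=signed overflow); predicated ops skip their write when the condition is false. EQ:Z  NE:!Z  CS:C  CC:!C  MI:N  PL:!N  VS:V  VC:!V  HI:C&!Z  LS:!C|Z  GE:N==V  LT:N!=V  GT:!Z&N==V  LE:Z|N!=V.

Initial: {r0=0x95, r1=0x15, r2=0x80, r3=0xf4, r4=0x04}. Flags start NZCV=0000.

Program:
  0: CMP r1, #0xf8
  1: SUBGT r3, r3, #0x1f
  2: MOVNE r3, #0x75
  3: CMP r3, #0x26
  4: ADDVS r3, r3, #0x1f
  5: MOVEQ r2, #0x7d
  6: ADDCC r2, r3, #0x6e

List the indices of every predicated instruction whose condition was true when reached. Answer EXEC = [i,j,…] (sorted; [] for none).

0: ✓ CMP  NZCV=0000
1: ✓ SUBGT  r3←0xd5
2: ✓ MOVNE  r3←0x75
3: ✓ CMP  NZCV=0010
4: · ADDVS
5: · MOVEQ
6: · ADDCC

EXEC = [1,2]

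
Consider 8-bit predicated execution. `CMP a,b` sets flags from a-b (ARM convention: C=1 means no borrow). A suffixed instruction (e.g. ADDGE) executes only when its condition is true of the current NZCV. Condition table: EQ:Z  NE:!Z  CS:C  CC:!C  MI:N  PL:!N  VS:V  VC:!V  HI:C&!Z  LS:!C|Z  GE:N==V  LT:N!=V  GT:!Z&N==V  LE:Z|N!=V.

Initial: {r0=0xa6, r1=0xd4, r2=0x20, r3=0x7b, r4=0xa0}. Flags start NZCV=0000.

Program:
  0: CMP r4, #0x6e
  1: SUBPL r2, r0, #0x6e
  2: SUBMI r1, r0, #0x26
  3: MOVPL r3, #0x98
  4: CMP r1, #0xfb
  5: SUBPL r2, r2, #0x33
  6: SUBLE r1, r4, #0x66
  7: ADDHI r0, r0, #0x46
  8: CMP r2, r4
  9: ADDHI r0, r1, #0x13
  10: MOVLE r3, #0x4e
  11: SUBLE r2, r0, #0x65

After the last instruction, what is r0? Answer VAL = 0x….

VAL = 0xa6

[0] flags=0011 → (cmp)
[1] flags=0011 PL?T → r2=0x38
[2] flags=0011 MI?F → skip
[3] flags=0011 PL?T → r3=0x98
[4] flags=1000 → (cmp)
[5] flags=1000 PL?F → skip
[6] flags=1000 LE?T → r1=0x3a
[7] flags=1000 HI?F → skip
[8] flags=1001 → (cmp)
[9] flags=1001 HI?F → skip
[10] flags=1001 LE?F → skip
[11] flags=1001 LE?F → skip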